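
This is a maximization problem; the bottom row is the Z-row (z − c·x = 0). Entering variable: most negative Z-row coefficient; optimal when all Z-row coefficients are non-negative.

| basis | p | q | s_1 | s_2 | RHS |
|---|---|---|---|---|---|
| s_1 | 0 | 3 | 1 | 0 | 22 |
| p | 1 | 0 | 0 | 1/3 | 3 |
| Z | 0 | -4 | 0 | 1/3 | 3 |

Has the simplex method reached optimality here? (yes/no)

The Z-row has a negative entry -4 in column q, so it is not optimal.

no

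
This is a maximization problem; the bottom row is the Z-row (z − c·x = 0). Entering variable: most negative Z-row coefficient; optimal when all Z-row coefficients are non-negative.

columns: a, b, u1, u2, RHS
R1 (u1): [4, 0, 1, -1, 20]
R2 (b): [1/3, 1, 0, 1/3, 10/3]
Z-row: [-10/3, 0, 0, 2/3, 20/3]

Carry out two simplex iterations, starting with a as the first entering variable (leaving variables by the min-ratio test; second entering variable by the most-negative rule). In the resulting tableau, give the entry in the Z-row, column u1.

Ratio test on column a — row 1: 20/4 = 5; row 2: (10/3)/(1/3) = 10. Minimum is 5 at row 1 (u1 leaves); pivot element 4.
Divide row 1 by 4; eliminate column a from the other rows.
Second iteration: most negative Z-row entry is -1/6 in column u2, so u2 enters.
Ratio test on column u2 — row 1: entry -1/4 ≤ 0; row 2: (5/3)/(5/12) = 4. Minimum is 4 at row 2 (b leaves); pivot element 5/12.
Divide row 2 by 5/12; eliminate column u2 from the other rows.
After both pivots, the entry at the Z-row, column u1 is 4/5.

4/5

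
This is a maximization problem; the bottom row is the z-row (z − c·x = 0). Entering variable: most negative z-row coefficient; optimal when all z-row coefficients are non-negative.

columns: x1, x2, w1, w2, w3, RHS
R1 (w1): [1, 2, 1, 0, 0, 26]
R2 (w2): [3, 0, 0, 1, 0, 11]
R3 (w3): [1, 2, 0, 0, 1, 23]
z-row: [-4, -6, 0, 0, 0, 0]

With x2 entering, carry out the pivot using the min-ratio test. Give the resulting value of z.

69

Ratio test on column x2 — row 1: 26/2 = 13; row 2: entry 0 ≤ 0; row 3: 23/2 = 23/2. Minimum is 23/2 at row 3 (w3 leaves); pivot element 2.
Pivot on row 3; the z-row RHS becomes 0 − (-6)·(23/2) = 69.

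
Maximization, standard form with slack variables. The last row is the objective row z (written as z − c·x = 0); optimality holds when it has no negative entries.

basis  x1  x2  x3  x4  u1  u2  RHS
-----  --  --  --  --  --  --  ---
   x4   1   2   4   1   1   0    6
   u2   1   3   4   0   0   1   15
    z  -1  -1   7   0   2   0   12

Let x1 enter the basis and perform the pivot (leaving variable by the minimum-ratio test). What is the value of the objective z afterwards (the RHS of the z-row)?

Ratio test on column x1 — row 1: 6/1 = 6; row 2: 15/1 = 15. Minimum is 6 at row 1 (x4 leaves); pivot element 1.
Pivot on row 1; the z-row RHS becomes 12 − (-1)·6 = 18.

18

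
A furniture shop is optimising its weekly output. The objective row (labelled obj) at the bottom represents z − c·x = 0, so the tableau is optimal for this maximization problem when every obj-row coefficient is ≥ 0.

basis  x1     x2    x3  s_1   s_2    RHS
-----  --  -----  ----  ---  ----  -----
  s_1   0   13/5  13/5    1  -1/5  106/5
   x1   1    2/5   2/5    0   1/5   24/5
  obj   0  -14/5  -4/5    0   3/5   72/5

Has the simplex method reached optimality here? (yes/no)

The obj-row has a negative entry -14/5 in column x2, so it is not optimal.

no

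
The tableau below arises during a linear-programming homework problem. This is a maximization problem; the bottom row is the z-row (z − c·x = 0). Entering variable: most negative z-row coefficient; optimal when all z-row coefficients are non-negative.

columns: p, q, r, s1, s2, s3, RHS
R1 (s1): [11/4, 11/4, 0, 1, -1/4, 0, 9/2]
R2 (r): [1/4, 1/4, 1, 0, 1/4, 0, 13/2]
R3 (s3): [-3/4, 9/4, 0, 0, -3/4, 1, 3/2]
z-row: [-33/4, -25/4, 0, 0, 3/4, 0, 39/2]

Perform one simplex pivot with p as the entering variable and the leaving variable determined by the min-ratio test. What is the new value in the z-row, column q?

Ratio test on column p — row 1: (9/2)/(11/4) = 18/11; row 2: (13/2)/(1/4) = 26; row 3: entry -3/4 ≤ 0. Minimum is 18/11 at row 1 (s1 leaves); pivot element 11/4.
Divide row 1 by 11/4; eliminate column p from the other rows.
z-row update in column q: -25/4 − (-33/4)·1 = 2.

2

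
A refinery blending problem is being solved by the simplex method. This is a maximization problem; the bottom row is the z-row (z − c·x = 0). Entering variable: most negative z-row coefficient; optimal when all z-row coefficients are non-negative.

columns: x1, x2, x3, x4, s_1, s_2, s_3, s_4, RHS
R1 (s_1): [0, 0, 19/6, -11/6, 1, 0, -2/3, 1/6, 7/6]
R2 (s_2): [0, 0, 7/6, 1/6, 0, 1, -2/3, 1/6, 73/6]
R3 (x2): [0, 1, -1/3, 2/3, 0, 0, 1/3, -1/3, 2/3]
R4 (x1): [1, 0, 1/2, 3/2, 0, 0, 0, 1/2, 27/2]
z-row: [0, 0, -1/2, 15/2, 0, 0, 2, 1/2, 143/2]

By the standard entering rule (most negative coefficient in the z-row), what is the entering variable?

x3

Negative z-row entries: x3: -1/2.
The most negative is -1/2 in column x3, so x3 enters.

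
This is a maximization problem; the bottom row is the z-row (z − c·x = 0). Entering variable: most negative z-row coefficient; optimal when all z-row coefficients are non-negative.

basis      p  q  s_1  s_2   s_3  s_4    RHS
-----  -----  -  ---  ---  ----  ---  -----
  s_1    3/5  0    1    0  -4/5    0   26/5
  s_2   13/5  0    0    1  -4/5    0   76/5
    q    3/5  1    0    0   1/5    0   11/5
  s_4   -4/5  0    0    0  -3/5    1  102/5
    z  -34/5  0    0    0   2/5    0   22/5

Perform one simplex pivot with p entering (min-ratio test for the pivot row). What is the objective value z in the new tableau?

88/3

Ratio test on column p — row 1: (26/5)/(3/5) = 26/3; row 2: (76/5)/(13/5) = 76/13; row 3: (11/5)/(3/5) = 11/3; row 4: entry -4/5 ≤ 0. Minimum is 11/3 at row 3 (q leaves); pivot element 3/5.
Pivot on row 3; the z-row RHS becomes 22/5 − (-34/5)·(11/3) = 88/3.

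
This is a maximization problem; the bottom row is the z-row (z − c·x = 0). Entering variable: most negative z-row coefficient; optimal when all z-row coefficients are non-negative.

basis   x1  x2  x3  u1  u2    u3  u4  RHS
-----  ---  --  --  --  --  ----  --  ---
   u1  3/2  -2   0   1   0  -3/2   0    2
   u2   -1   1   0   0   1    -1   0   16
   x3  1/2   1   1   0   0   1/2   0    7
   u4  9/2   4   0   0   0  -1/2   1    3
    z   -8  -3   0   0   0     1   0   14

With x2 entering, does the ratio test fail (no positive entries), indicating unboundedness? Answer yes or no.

Column x2 has positive entries in row(s) 2, 3, 4, so the ratio test bounds it — not unbounded.

no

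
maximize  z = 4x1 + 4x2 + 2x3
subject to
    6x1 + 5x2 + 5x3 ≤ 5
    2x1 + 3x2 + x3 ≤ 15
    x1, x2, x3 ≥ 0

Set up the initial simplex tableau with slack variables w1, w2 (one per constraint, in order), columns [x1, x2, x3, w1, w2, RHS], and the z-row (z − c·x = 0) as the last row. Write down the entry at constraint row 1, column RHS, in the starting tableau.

5

The RHS of constraint 1 is b_1 = 5.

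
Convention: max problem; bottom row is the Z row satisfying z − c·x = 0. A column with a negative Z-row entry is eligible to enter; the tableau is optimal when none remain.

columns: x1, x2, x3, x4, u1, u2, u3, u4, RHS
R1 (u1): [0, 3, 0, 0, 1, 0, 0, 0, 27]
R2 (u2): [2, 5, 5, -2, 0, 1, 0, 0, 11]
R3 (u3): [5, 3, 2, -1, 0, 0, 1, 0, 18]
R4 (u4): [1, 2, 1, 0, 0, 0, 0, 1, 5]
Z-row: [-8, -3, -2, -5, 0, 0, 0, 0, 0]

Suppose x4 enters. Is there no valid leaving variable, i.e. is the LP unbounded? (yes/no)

Every constraint-row entry in column x4 is ≤ 0, so increasing x4 is unbounded.

yes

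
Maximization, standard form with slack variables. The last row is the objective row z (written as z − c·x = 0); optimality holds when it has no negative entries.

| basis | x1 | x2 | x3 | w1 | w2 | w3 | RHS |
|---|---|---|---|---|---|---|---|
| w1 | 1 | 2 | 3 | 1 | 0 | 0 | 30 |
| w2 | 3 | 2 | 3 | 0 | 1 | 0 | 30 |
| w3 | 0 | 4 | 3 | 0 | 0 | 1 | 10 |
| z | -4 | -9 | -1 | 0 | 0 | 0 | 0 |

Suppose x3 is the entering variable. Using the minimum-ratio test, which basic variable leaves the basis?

Column x3 entries and ratios — w1: 30/3 = 10; w2: 30/3 = 10; w3: 10/3 = 10/3.
Smallest ratio is 10/3 in the row of w3, so w3 leaves.

w3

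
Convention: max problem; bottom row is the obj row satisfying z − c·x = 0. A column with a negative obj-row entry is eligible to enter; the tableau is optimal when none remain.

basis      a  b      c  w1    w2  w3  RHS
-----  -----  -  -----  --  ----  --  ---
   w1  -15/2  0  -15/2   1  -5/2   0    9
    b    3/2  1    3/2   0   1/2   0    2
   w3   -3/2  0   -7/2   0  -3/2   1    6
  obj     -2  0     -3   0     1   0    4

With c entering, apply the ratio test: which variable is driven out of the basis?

Column c entries and ratios — w1: -15/2 ≤ 0, skip; b: 2/(3/2) = 4/3; w3: -7/2 ≤ 0, skip.
Smallest ratio is 4/3 in the row of b, so b leaves.

b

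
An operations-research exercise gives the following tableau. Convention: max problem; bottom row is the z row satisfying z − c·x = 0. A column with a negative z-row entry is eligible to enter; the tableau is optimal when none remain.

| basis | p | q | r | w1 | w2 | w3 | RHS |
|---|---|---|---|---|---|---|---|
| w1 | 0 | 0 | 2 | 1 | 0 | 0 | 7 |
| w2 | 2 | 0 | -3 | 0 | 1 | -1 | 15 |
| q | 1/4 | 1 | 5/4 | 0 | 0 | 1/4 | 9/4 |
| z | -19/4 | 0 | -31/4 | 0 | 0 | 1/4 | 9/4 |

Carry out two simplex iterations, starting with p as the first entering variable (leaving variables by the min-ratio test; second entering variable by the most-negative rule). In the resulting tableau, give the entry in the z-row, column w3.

Ratio test on column p — row 1: entry 0 ≤ 0; row 2: 15/2 = 15/2; row 3: (9/4)/(1/4) = 9. Minimum is 15/2 at row 2 (w2 leaves); pivot element 2.
Divide row 2 by 2; eliminate column p from the other rows.
Second iteration: most negative z-row entry is -119/8 in column r, so r enters.
Ratio test on column r — row 1: 7/2 = 7/2; row 2: entry -3/2 ≤ 0; row 3: (3/8)/(13/8) = 3/13. Minimum is 3/13 at row 3 (q leaves); pivot element 13/8.
Divide row 3 by 13/8; eliminate column r from the other rows.
After both pivots, the entry at the z-row, column w3 is 17/13.

17/13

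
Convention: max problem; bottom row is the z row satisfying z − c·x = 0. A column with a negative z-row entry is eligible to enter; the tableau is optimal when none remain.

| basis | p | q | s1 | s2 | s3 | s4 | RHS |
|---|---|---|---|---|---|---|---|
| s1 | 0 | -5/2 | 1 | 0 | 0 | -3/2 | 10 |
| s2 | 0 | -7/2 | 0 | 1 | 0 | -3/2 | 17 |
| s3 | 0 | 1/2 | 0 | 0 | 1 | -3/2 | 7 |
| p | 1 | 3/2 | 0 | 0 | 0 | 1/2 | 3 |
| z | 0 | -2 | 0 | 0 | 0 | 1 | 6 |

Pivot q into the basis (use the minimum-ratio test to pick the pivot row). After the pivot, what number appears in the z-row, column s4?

Ratio test on column q — row 1: entry -5/2 ≤ 0; row 2: entry -7/2 ≤ 0; row 3: 7/(1/2) = 14; row 4: 3/(3/2) = 2. Minimum is 2 at row 4 (p leaves); pivot element 3/2.
Divide row 4 by 3/2; eliminate column q from the other rows.
z-row update in column s4: 1 − (-2)·(1/3) = 5/3.

5/3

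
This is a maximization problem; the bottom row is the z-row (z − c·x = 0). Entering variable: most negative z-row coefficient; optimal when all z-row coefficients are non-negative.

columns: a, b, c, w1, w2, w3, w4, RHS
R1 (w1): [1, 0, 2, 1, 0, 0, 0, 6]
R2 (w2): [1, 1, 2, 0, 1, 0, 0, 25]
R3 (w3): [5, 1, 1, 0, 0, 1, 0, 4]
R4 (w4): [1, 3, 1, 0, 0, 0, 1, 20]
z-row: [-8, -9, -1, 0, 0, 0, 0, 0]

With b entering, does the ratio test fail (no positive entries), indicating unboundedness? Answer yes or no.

no

Column b has positive entries in row(s) 2, 3, 4, so the ratio test bounds it — not unbounded.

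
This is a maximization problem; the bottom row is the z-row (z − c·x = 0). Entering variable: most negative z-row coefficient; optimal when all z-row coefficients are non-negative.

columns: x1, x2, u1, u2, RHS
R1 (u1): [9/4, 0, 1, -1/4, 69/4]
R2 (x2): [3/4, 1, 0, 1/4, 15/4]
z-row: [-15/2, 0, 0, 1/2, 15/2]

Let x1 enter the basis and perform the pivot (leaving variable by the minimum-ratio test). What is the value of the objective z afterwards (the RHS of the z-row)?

Ratio test on column x1 — row 1: (69/4)/(9/4) = 23/3; row 2: (15/4)/(3/4) = 5. Minimum is 5 at row 2 (x2 leaves); pivot element 3/4.
Pivot on row 2; the z-row RHS becomes 15/2 − (-15/2)·5 = 45.

45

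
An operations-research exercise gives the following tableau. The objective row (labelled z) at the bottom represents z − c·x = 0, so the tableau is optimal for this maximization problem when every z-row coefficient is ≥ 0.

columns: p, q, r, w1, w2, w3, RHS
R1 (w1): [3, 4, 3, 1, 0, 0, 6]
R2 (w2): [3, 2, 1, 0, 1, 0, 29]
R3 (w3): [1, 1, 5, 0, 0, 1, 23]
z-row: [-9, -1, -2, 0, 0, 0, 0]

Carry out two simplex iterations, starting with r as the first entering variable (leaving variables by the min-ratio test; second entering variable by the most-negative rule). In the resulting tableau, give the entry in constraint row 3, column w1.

Ratio test on column r — row 1: 6/3 = 2; row 2: 29/1 = 29; row 3: 23/5 = 23/5. Minimum is 2 at row 1 (w1 leaves); pivot element 3.
Divide row 1 by 3; eliminate column r from the other rows.
Second iteration: most negative z-row entry is -7 in column p, so p enters.
Ratio test on column p — row 1: 2/1 = 2; row 2: 27/2 = 27/2; row 3: entry -4 ≤ 0. Minimum is 2 at row 1 (r leaves); pivot element 1.
Divide row 1 by 1; eliminate column p from the other rows.
After both pivots, the entry at constraint row 3, column w1 is -1/3.

-1/3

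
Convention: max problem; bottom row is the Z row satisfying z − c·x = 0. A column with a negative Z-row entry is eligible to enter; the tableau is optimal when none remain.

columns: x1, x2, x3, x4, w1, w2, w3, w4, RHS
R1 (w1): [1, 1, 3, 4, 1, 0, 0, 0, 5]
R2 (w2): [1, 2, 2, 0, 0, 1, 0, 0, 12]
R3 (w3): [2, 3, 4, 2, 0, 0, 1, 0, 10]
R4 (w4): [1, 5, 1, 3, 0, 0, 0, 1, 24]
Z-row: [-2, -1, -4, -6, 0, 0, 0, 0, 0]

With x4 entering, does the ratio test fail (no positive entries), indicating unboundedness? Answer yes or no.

Column x4 has positive entries in row(s) 1, 3, 4, so the ratio test bounds it — not unbounded.

no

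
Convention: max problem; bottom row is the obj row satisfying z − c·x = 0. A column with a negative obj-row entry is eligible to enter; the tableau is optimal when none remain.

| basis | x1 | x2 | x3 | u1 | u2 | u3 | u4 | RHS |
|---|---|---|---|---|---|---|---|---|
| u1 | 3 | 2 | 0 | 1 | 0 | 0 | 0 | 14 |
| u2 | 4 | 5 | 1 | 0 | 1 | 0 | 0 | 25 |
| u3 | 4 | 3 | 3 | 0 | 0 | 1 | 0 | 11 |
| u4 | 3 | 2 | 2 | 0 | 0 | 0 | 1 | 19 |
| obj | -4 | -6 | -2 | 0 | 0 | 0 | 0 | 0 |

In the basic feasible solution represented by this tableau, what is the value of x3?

x3 is not in the basis, so in the current basic feasible solution x3 = 0.

0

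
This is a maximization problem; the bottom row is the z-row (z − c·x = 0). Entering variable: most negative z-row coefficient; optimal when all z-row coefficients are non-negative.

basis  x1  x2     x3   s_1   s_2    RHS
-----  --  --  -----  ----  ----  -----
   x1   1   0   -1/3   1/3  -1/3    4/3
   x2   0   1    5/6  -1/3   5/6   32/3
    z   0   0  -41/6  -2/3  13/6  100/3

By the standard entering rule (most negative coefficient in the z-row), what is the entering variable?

x3

Negative z-row entries: x3: -41/6, s_1: -2/3.
The most negative is -41/6 in column x3, so x3 enters.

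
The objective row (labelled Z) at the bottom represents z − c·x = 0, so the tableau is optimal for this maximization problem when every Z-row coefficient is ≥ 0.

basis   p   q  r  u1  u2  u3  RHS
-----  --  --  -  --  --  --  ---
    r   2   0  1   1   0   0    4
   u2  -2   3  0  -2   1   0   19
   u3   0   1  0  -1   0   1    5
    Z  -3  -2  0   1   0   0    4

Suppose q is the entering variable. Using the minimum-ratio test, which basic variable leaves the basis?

Column q entries and ratios — r: 0 ≤ 0, skip; u2: 19/3 = 19/3; u3: 5/1 = 5.
Smallest ratio is 5 in the row of u3, so u3 leaves.

u3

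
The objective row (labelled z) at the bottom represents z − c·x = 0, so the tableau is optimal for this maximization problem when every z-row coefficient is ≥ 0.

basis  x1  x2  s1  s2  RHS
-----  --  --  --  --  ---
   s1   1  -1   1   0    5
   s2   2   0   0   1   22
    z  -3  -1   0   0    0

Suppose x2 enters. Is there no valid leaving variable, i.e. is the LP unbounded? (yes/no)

yes

Every constraint-row entry in column x2 is ≤ 0, so increasing x2 is unbounded.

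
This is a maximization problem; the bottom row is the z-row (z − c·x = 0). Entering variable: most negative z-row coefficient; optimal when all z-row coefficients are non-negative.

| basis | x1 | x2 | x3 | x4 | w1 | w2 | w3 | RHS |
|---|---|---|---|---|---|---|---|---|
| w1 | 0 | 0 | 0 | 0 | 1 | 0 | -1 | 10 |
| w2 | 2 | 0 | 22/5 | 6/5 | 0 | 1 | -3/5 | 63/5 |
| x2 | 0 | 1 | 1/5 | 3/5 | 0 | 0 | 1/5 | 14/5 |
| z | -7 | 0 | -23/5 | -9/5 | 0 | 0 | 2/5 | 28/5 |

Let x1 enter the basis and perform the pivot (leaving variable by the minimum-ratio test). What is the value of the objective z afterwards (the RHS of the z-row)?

497/10

Ratio test on column x1 — row 1: entry 0 ≤ 0; row 2: (63/5)/2 = 63/10; row 3: entry 0 ≤ 0. Minimum is 63/10 at row 2 (w2 leaves); pivot element 2.
Pivot on row 2; the z-row RHS becomes 28/5 − (-7)·(63/10) = 497/10.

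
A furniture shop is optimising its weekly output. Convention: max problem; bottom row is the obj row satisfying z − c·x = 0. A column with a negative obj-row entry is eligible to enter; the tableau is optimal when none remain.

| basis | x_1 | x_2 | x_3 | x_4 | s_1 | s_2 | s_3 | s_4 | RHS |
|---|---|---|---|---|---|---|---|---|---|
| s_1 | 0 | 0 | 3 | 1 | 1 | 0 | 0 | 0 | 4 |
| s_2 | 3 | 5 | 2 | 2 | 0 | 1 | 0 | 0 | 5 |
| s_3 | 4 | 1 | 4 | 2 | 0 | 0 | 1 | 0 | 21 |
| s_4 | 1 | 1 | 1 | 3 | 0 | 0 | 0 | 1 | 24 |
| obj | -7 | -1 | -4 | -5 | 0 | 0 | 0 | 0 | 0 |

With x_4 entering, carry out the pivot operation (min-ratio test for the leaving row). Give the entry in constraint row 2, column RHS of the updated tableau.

Ratio test on column x_4 — row 1: 4/1 = 4; row 2: 5/2 = 5/2; row 3: 21/2 = 21/2; row 4: 24/3 = 8. Minimum is 5/2 at row 2 (s_2 leaves); pivot element 2.
Divide row 2 by 2; eliminate column x_4 from the other rows.
In the new row 2, the RHS entry is the old entry divided by the pivot: 5/2 = 5/2.

5/2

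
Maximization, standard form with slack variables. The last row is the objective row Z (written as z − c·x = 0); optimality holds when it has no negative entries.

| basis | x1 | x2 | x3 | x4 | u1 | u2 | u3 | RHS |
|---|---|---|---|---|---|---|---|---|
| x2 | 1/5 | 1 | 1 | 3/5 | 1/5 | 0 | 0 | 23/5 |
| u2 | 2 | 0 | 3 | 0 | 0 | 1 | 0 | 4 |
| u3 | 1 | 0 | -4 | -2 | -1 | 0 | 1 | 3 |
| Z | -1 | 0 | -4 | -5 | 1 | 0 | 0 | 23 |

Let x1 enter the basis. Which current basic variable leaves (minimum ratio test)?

Column x1 entries and ratios — x2: (23/5)/(1/5) = 23; u2: 4/2 = 2; u3: 3/1 = 3.
Smallest ratio is 2 in the row of u2, so u2 leaves.

u2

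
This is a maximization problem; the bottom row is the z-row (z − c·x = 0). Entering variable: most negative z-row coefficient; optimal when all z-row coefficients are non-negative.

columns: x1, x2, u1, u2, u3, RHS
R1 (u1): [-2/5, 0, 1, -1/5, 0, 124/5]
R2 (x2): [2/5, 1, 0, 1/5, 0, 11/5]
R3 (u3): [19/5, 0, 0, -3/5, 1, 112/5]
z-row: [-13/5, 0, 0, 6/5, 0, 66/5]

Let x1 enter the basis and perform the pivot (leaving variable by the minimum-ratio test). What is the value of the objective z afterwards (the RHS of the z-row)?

55/2

Ratio test on column x1 — row 1: entry -2/5 ≤ 0; row 2: (11/5)/(2/5) = 11/2; row 3: (112/5)/(19/5) = 112/19. Minimum is 11/2 at row 2 (x2 leaves); pivot element 2/5.
Pivot on row 2; the z-row RHS becomes 66/5 − (-13/5)·(11/2) = 55/2.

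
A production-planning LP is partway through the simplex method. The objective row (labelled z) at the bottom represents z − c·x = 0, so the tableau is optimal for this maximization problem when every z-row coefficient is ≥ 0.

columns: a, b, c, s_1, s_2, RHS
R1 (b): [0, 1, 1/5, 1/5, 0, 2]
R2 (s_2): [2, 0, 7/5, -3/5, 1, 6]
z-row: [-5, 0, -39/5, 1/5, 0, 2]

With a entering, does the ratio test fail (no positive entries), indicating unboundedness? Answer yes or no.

Column a has positive entries in row(s) 2, so the ratio test bounds it — not unbounded.

no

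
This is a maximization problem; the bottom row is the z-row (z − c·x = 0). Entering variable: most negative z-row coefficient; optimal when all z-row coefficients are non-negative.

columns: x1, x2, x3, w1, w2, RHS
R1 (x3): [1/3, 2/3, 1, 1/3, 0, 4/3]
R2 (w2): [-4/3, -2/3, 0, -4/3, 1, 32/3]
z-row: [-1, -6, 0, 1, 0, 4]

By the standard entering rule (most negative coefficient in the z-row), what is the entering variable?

x2

Negative z-row entries: x1: -1, x2: -6.
The most negative is -6 in column x2, so x2 enters.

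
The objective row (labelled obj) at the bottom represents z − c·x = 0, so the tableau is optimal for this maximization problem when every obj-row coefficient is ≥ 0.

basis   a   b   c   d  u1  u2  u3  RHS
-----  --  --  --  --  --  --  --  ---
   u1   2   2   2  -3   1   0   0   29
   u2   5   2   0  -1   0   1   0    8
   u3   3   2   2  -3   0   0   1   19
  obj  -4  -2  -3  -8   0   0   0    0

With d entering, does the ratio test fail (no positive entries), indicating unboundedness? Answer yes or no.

Every constraint-row entry in column d is ≤ 0, so increasing d is unbounded.

yes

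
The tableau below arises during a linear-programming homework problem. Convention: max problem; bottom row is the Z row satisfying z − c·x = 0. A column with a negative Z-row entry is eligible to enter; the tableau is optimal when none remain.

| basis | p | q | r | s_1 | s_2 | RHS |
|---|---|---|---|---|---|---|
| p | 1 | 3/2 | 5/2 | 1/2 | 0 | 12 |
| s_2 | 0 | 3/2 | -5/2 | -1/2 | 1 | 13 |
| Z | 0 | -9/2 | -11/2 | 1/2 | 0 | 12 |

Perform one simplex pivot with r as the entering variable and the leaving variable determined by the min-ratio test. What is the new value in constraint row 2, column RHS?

25

Ratio test on column r — row 1: 12/(5/2) = 24/5; row 2: entry -5/2 ≤ 0. Minimum is 24/5 at row 1 (p leaves); pivot element 5/2.
Divide row 1 by 5/2; eliminate column r from the other rows.
Row 2 update in column RHS: 13 − (-5/2)·(24/5) = 25.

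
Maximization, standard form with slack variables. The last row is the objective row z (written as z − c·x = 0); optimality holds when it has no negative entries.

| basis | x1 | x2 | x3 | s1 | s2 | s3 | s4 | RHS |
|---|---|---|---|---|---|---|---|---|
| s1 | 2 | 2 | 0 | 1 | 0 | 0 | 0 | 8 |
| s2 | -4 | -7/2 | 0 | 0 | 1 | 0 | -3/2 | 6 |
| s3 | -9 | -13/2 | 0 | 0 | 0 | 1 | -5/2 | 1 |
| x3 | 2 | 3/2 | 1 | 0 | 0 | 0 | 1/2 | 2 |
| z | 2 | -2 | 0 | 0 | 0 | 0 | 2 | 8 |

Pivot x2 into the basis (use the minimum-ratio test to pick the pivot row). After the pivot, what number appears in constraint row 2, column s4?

-1/3

Ratio test on column x2 — row 1: 8/2 = 4; row 2: entry -7/2 ≤ 0; row 3: entry -13/2 ≤ 0; row 4: 2/(3/2) = 4/3. Minimum is 4/3 at row 4 (x3 leaves); pivot element 3/2.
Divide row 4 by 3/2; eliminate column x2 from the other rows.
Row 2 update in column s4: -3/2 − (-7/2)·(1/3) = -1/3.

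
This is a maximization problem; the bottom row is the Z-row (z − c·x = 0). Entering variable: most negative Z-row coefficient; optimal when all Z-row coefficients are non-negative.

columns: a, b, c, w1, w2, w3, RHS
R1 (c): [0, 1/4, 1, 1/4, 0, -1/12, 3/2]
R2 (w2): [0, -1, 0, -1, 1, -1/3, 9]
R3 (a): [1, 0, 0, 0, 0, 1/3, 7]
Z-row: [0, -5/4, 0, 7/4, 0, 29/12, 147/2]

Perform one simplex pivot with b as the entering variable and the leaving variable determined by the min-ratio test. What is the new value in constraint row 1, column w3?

Ratio test on column b — row 1: (3/2)/(1/4) = 6; row 2: entry -1 ≤ 0; row 3: entry 0 ≤ 0. Minimum is 6 at row 1 (c leaves); pivot element 1/4.
Divide row 1 by 1/4; eliminate column b from the other rows.
In the new row 1, the w3 entry is the old entry divided by the pivot: (-1/12)/(1/4) = -1/3.

-1/3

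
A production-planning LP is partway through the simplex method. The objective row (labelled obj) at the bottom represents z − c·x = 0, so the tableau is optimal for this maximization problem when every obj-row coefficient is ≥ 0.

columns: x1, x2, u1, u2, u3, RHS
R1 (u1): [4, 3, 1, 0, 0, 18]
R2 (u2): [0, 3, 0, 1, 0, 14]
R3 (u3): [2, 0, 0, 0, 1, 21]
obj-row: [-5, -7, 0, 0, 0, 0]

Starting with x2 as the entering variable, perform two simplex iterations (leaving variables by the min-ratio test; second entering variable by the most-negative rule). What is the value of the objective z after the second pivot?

Ratio test on column x2 — row 1: 18/3 = 6; row 2: 14/3 = 14/3; row 3: entry 0 ≤ 0. Minimum is 14/3 at row 2 (u2 leaves); pivot element 3.
Pivot on row 2; the obj-row RHS becomes 0 − (-7)·(14/3) = 98/3.
Next entering variable (most negative obj-row entry -5): x1.
Ratio test on column x1 — row 1: 4/4 = 1; row 2: entry 0 ≤ 0; row 3: 21/2 = 21/2. Minimum is 1 at row 1 (u1 leaves); pivot element 4.
After the second pivot the obj-row RHS is 98/3 − (-5)·1 = 113/3.

113/3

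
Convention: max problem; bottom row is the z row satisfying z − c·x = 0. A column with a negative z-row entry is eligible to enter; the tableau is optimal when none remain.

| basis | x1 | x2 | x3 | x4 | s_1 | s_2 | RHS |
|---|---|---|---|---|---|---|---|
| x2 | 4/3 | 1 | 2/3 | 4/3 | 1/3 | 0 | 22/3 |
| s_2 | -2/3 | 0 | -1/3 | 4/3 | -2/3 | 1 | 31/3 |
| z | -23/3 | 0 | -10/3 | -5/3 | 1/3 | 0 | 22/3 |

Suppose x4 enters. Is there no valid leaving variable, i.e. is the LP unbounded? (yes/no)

no

Column x4 has positive entries in row(s) 1, 2, so the ratio test bounds it — not unbounded.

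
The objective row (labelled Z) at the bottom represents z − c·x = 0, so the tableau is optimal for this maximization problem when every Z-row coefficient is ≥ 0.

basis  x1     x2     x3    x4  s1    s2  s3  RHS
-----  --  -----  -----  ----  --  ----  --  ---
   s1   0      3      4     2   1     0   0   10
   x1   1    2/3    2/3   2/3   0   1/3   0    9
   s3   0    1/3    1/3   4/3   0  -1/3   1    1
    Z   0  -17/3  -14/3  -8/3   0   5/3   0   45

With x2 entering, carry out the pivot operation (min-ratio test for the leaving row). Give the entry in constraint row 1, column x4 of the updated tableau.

-10

Ratio test on column x2 — row 1: 10/3 = 10/3; row 2: 9/(2/3) = 27/2; row 3: 1/(1/3) = 3. Minimum is 3 at row 3 (s3 leaves); pivot element 1/3.
Divide row 3 by 1/3; eliminate column x2 from the other rows.
Row 1 update in column x4: 2 − 3·4 = -10.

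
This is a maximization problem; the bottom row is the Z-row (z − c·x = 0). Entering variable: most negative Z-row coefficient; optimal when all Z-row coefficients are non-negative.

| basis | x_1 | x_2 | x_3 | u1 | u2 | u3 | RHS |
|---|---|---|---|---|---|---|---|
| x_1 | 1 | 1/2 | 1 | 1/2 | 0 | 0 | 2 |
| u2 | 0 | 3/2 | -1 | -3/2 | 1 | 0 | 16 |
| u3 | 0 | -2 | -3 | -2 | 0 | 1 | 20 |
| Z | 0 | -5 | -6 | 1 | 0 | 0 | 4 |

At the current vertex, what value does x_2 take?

x_2 is not in the basis, so in the current basic feasible solution x_2 = 0.

0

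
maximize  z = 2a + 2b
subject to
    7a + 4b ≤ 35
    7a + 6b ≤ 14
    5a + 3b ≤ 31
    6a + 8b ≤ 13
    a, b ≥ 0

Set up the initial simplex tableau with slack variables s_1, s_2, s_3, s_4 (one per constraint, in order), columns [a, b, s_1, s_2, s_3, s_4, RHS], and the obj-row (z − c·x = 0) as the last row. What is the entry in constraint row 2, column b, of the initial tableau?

6

Constraint 2 has coefficient 6 on b.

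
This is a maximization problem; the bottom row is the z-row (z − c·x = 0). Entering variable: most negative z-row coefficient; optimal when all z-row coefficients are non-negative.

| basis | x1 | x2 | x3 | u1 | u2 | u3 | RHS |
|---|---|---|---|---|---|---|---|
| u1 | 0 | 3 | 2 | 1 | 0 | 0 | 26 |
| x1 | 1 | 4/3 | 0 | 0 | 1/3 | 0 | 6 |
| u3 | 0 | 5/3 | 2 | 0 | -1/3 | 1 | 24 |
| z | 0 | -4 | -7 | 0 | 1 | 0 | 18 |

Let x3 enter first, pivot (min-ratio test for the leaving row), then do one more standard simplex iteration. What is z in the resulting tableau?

Ratio test on column x3 — row 1: 26/2 = 13; row 2: entry 0 ≤ 0; row 3: 24/2 = 12. Minimum is 12 at row 3 (u3 leaves); pivot element 2.
Pivot on row 3; the z-row RHS becomes 18 − (-7)·12 = 102.
Next entering variable (most negative z-row entry -1/6): u2.
Ratio test on column u2 — row 1: 2/(1/3) = 6; row 2: 6/(1/3) = 18; row 3: entry -1/6 ≤ 0. Minimum is 6 at row 1 (u1 leaves); pivot element 1/3.
After the second pivot the z-row RHS is 102 − (-1/6)·6 = 103.

103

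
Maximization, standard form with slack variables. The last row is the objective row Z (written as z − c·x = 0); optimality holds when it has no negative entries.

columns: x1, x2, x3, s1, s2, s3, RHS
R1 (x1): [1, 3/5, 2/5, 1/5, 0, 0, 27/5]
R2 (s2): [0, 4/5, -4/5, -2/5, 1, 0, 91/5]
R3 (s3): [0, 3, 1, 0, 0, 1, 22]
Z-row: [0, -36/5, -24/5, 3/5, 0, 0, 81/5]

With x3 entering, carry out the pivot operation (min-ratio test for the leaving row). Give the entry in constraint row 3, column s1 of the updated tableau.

Ratio test on column x3 — row 1: (27/5)/(2/5) = 27/2; row 2: entry -4/5 ≤ 0; row 3: 22/1 = 22. Minimum is 27/2 at row 1 (x1 leaves); pivot element 2/5.
Divide row 1 by 2/5; eliminate column x3 from the other rows.
Row 3 update in column s1: 0 − 1·(1/2) = -1/2.

-1/2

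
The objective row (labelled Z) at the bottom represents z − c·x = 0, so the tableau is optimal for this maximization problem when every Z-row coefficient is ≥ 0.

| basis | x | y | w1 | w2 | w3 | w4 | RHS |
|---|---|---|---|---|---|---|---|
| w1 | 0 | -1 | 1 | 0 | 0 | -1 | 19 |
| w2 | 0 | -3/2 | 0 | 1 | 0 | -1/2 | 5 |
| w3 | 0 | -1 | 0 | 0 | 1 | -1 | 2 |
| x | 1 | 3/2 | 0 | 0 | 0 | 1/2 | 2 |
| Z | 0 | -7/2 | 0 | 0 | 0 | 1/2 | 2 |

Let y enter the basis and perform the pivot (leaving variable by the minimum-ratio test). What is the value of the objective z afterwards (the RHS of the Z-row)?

Ratio test on column y — row 1: entry -1 ≤ 0; row 2: entry -3/2 ≤ 0; row 3: entry -1 ≤ 0; row 4: 2/(3/2) = 4/3. Minimum is 4/3 at row 4 (x leaves); pivot element 3/2.
Pivot on row 4; the Z-row RHS becomes 2 − (-7/2)·(4/3) = 20/3.

20/3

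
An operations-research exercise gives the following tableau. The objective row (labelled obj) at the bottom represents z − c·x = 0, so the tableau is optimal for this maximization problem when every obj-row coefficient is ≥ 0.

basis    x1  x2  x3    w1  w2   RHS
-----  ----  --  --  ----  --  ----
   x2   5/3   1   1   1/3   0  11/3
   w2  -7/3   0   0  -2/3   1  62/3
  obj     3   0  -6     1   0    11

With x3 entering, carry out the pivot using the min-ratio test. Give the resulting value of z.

Ratio test on column x3 — row 1: (11/3)/1 = 11/3; row 2: entry 0 ≤ 0. Minimum is 11/3 at row 1 (x2 leaves); pivot element 1.
Pivot on row 1; the obj-row RHS becomes 11 − (-6)·(11/3) = 33.

33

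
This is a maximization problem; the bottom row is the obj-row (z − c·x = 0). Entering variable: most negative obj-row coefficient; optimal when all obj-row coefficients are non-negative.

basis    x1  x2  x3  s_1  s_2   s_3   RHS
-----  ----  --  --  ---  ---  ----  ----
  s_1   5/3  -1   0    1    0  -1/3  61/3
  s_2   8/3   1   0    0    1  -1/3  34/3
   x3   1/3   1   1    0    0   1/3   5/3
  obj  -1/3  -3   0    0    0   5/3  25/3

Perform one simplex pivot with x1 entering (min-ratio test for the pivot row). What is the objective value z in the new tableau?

39/4

Ratio test on column x1 — row 1: (61/3)/(5/3) = 61/5; row 2: (34/3)/(8/3) = 17/4; row 3: (5/3)/(1/3) = 5. Minimum is 17/4 at row 2 (s_2 leaves); pivot element 8/3.
Pivot on row 2; the obj-row RHS becomes 25/3 − (-1/3)·(17/4) = 39/4.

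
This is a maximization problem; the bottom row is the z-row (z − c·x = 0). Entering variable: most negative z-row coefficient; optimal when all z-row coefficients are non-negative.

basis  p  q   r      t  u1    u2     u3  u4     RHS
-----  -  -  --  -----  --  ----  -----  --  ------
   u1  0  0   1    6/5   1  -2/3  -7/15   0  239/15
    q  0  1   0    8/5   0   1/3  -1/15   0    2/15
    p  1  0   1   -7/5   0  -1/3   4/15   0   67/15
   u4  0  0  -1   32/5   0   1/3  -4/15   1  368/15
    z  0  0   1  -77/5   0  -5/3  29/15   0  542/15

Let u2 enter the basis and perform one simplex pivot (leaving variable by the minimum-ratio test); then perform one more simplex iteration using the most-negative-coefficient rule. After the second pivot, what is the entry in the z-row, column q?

77/8

Ratio test on column u2 — row 1: entry -2/3 ≤ 0; row 2: (2/15)/(1/3) = 2/5; row 3: entry -1/3 ≤ 0; row 4: (368/15)/(1/3) = 368/5. Minimum is 2/5 at row 2 (q leaves); pivot element 1/3.
Divide row 2 by 1/3; eliminate column u2 from the other rows.
Second iteration: most negative z-row entry is -37/5 in column t, so t enters.
Ratio test on column t — row 1: (81/5)/(22/5) = 81/22; row 2: (2/5)/(24/5) = 1/12; row 3: (23/5)/(1/5) = 23; row 4: (122/5)/(24/5) = 61/12. Minimum is 1/12 at row 2 (u2 leaves); pivot element 24/5.
Divide row 2 by 24/5; eliminate column t from the other rows.
After both pivots, the entry at the z-row, column q is 77/8.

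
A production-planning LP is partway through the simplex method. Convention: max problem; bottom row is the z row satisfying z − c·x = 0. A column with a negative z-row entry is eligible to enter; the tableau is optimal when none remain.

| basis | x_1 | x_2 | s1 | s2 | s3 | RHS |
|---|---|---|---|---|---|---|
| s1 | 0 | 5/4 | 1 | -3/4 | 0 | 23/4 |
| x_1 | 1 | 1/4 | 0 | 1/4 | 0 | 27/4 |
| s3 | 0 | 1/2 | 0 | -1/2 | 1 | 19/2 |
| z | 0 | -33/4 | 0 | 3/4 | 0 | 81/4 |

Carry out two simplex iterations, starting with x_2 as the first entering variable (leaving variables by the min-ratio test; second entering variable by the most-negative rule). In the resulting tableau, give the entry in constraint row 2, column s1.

-1/2

Ratio test on column x_2 — row 1: (23/4)/(5/4) = 23/5; row 2: (27/4)/(1/4) = 27; row 3: (19/2)/(1/2) = 19. Minimum is 23/5 at row 1 (s1 leaves); pivot element 5/4.
Divide row 1 by 5/4; eliminate column x_2 from the other rows.
Second iteration: most negative z-row entry is -21/5 in column s2, so s2 enters.
Ratio test on column s2 — row 1: entry -3/5 ≤ 0; row 2: (28/5)/(2/5) = 14; row 3: entry -1/5 ≤ 0. Minimum is 14 at row 2 (x_1 leaves); pivot element 2/5.
Divide row 2 by 2/5; eliminate column s2 from the other rows.
After both pivots, the entry at constraint row 2, column s1 is -1/2.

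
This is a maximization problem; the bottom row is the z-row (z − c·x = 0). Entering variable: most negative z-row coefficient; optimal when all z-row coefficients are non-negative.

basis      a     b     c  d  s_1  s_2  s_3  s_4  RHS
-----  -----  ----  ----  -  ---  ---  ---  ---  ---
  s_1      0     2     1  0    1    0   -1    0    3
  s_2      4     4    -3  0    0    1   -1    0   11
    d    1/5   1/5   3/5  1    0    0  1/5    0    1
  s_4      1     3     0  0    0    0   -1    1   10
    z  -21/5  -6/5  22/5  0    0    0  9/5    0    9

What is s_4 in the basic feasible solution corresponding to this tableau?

10

s_4 is basic (row 4); its value is the RHS of that row, 10.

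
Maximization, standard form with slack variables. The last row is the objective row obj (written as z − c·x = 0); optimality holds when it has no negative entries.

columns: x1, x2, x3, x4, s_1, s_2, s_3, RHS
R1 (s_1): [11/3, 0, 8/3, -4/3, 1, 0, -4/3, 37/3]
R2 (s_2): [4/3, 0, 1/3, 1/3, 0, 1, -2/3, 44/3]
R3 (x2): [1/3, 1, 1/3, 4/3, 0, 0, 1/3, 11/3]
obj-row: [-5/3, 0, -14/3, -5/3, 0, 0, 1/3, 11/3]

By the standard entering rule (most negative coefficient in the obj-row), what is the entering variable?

x3

Negative obj-row entries: x1: -5/3, x3: -14/3, x4: -5/3.
The most negative is -14/3 in column x3, so x3 enters.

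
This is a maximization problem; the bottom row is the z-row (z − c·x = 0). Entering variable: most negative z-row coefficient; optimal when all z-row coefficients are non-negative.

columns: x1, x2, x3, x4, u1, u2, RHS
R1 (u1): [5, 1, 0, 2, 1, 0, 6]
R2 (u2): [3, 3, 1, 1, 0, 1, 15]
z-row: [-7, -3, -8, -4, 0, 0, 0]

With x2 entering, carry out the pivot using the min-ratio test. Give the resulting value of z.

15

Ratio test on column x2 — row 1: 6/1 = 6; row 2: 15/3 = 5. Minimum is 5 at row 2 (u2 leaves); pivot element 3.
Pivot on row 2; the z-row RHS becomes 0 − (-3)·5 = 15.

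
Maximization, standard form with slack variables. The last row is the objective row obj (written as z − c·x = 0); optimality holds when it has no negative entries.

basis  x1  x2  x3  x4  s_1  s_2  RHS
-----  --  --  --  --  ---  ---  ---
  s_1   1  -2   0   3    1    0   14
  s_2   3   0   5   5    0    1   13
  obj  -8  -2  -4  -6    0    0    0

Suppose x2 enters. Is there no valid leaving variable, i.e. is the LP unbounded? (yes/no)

Every constraint-row entry in column x2 is ≤ 0, so increasing x2 is unbounded.

yes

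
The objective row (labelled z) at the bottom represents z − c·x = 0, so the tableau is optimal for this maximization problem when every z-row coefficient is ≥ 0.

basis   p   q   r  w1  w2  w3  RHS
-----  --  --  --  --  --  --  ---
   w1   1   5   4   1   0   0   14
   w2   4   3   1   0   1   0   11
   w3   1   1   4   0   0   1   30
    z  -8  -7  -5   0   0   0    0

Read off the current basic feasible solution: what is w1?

w1 is basic (row 1); its value is the RHS of that row, 14.

14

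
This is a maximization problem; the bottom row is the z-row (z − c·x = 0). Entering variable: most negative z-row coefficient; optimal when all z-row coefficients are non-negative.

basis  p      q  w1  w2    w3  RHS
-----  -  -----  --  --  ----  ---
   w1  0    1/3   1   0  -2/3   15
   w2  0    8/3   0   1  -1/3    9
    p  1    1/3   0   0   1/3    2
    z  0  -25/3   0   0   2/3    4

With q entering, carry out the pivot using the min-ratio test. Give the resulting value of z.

257/8

Ratio test on column q — row 1: 15/(1/3) = 45; row 2: 9/(8/3) = 27/8; row 3: 2/(1/3) = 6. Minimum is 27/8 at row 2 (w2 leaves); pivot element 8/3.
Pivot on row 2; the z-row RHS becomes 4 − (-25/3)·(27/8) = 257/8.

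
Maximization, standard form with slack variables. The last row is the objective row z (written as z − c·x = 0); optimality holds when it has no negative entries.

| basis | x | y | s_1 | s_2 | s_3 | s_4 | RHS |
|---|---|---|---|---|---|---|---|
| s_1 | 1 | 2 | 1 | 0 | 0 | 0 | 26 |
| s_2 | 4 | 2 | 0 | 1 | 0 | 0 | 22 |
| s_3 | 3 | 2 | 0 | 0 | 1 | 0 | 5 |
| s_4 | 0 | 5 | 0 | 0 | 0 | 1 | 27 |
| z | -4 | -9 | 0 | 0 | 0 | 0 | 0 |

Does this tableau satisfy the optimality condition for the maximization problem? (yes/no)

no

The z-row has a negative entry -9 in column y, so it is not optimal.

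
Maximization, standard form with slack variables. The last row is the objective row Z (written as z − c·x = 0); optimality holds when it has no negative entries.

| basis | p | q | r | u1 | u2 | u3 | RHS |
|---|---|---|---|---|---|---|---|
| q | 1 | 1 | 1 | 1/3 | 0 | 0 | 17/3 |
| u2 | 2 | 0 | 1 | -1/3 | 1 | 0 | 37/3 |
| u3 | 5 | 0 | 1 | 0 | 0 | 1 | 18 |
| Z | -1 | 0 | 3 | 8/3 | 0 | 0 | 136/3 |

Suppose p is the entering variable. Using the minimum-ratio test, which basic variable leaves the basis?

u3

Column p entries and ratios — q: (17/3)/1 = 17/3; u2: (37/3)/2 = 37/6; u3: 18/5 = 18/5.
Smallest ratio is 18/5 in the row of u3, so u3 leaves.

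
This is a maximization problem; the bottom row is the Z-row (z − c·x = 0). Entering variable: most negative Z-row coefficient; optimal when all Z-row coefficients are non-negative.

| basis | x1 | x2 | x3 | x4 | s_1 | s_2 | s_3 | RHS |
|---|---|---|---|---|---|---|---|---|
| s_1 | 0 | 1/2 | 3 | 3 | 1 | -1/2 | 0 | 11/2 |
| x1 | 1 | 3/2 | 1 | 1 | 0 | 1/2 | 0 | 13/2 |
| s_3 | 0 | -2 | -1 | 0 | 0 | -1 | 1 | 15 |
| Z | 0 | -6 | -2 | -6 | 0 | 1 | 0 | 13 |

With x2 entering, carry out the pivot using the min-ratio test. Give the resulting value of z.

Ratio test on column x2 — row 1: (11/2)/(1/2) = 11; row 2: (13/2)/(3/2) = 13/3; row 3: entry -2 ≤ 0. Minimum is 13/3 at row 2 (x1 leaves); pivot element 3/2.
Pivot on row 2; the Z-row RHS becomes 13 − (-6)·(13/3) = 39.

39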